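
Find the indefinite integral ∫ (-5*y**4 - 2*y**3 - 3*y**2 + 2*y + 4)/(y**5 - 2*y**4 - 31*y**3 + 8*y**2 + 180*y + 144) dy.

-1751*log(y - 6)/420 + 17*log(y - 3)/15 - log(y + 1)/21 + 19*log(y + 2)/20 - 43*log(y + 4)/15 + C

Factor the denominator: (y - 6)*(y - 3)*(y + 1)*(y + 2)*(y + 4).
Partial-fraction decomposition: -43/(15*(y + 4)) + 19/(20*(y + 2)) - 1/(21*(y + 1)) + 17/(15*(y - 3)) - 1751/(420*(y - 6)).
Integrate each term: A/(y−a) contributes A·log|y−a|.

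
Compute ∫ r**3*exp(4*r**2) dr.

Let u = r², du = 2r dr; rewrite as (1/2)∫ u^1·exp(4u) du.
Now integrate by parts 1 time.

(4*r**2 - 1)*exp(4*r**2)/32 + C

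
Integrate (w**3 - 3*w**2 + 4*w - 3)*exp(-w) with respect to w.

(-w**3 - 4*w - 1)*exp(-w) + C

Use integration by parts with u = w**3 - 3*w**2 + 4*w - 3, dv = exp(-w) dw, so v = -exp(-w).
Apply parts 3 times (tabular method): alternate signs, differentiate u down to 0, integrate dv up.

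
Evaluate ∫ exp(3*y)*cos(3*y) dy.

exp(3*y)*sin(3*y)/6 + exp(3*y)*cos(3*y)/6 + C

Let I denote the integral. Integrate by parts with u = cos(3*y), dv = exp(3*y) dy, so v = exp(3*y)/3: I = exp(3*y)*cos(3*y)/3 + ∫ exp(3*y)*sin(3*y) dy.
Apply parts again with u = sin(3*y), dv = exp(3*y) dy: ∫ exp(3*y)*sin(3*y) dy = exp(3*y)*sin(3*y)/3 − I. Substituting back brings back I: I = exp(3*y)*sin(3*y)/3 + exp(3*y)*cos(3*y)/3 − I.
Solving for I: (1 + 1)·I equals the remaining terms, so I = (1/2)·(exp(3*y)*sin(3*y)/3 + exp(3*y)*cos(3*y)/3).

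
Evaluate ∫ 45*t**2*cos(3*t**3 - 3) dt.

5*sin(3*t**3 - 3) + C

Let u = 3*t**3 - 3, so du = (9*t**2) dt.
Rewriting, the integral becomes 5·∫ cos(u) du = 5·sin(u).
Substituting back, u = 3*t**3 - 3.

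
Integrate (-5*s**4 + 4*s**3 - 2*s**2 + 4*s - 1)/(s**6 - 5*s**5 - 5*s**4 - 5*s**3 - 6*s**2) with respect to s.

Factor the denominator: s**2*(s - 6)*(s + 1)*(s**2 + 1).
Partial-fraction decomposition: 2*(5*s - 7)/(37*(s**2 + 1)) + 8/(7*(s + 1)) - 5665/(9324*(s - 6)) - 29/(36*s) + 1/(6*s**2).
Integrate each term; A/(s−a) gives A·log|s−a|; the (Bs+D)/(s²+p²) term gives a log and an atan.

-29*log(s)/36 - 5665*log(s - 6)/9324 + 8*log(s + 1)/7 + 5*log(s**2 + 1)/37 - 14*atan(s)/37 - 1/(6*s) + C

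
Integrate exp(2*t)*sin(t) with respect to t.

2*exp(2*t)*sin(t)/5 - exp(2*t)*cos(t)/5 + C

Let I denote the integral. Integrate by parts with u = sin(t), dv = exp(2*t) dt, so v = exp(2*t)/2: I = exp(2*t)*sin(t)/2 − (1/2)·∫ exp(2*t)*cos(t) dt.
Apply parts again with u = cos(t), dv = exp(2*t) dt: ∫ exp(2*t)*cos(t) dt = exp(2*t)*cos(t)/2 + (1/2)·I. Substituting back brings back I: I = exp(2*t)*sin(t)/2 - exp(2*t)*cos(t)/4 − (1/4)·I.
Solving for I: (1 + 1/4)·I equals the remaining terms, so I = (4/5)·(exp(2*t)*sin(t)/2 - exp(2*t)*cos(t)/4).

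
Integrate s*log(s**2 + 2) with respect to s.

s**2*log(s**2 + 2)/2 - s**2/2 + log(s**2 + 2) + C

Let u = s**2 + 2, so du = (2*s) ds.
The integral becomes (1/2)·∫ log(u) du; integrate by parts with u′=log(u), dv′=du.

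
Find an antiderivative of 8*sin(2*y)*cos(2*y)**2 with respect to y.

Let u = cos(2*y), so du = (-2*sin(2*y)) dy.
Rewriting, the integral becomes -4·∫ u^2 du = -4·u^3/3.
Substituting back, u = cos(2*y).

-4*cos(2*y)**3/3 + C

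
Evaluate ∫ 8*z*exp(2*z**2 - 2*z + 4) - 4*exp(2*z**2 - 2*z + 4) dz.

Let u = 2*z**2 - 2*z + 4, so du = (4*z - 2) dz.
Rewriting, the integral becomes 2·∫ e^u du = 2·e^u.
Substituting back, u = 2*z**2 - 2*z + 4.

2*exp(2*z**2 - 2*z + 4) + C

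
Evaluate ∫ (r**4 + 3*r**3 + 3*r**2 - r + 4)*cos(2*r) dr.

Use integration by parts with u = r**4 + 3*r**3 + 3*r**2 - r + 4, dv = cos(2*r) dr, so v = sin(2*r)/2.
Apply parts 4 times (tabular method): alternate signs, differentiate u down to 0, integrate dv up.

r**4*sin(2*r)/2 + 3*r**3*sin(2*r)/2 + r**3*cos(2*r) + 9*r**2*cos(2*r)/4 - 11*r*sin(2*r)/4 + 2*sin(2*r) - 11*cos(2*r)/8 + C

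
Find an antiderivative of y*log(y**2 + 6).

y**2*log(y**2 + 6)/2 - y**2/2 + 3*log(y**2 + 6) + C

Let u = y**2 + 6, so du = (2*y) dy.
The integral becomes (1/2)·∫ log(u) du; integrate by parts with u′=log(u), dv′=du.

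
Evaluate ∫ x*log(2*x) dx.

Use integration by parts with u = log(2*x), dv = x dx.
Then du = 1/x dx and v = x**2/2.

x**2*(log(x) + log(2))/2 - x**2/4 + C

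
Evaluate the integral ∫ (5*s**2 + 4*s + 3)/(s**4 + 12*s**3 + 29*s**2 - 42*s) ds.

-log(s)/14 + 3*log(s - 1)/14 + 53*log(s + 6)/14 - 55*log(s + 7)/14 + C

Factor the denominator: s*(s - 1)*(s + 6)*(s + 7).
Partial-fraction decomposition: -55/(14*(s + 7)) + 53/(14*(s + 6)) + 3/(14*(s - 1)) - 1/(14*s).
Integrate each term: A/(s−a) contributes A·log|s−a|.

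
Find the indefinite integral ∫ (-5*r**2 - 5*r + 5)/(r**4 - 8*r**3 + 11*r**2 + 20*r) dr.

log(r)/4 - 29*log(r - 5)/6 + 19*log(r - 4)/4 - log(r + 1)/6 + C

Factor the denominator: r*(r - 5)*(r - 4)*(r + 1).
Partial-fraction decomposition: -1/(6*(r + 1)) + 19/(4*(r - 4)) - 29/(6*(r - 5)) + 1/(4*r).
Integrate each term: A/(r−a) contributes A·log|r−a|.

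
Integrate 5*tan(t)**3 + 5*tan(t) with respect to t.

5*tan(t)**2/2 + C

Let u = tan(t), so du = (tan(t)**2 + 1) dt.
Rewriting, the integral becomes 5·∫ u^1 du = 5·u^2/2.
Substituting back, u = tan(t).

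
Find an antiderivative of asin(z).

z*asin(z) + sqrt(-z**2 + 1) + C

Use integration by parts with u = arcsin(z), dv = dz.
Then du = 1/sqrt(-z**2 + 1) dz.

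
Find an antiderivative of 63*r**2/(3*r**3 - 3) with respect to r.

Let u = 3*r**3 - 3, so du = (9*r**2) dr.
Rewriting, the integral becomes 7·∫ 1/u du = 7·log(u).
Substituting back, u = 3*r**3 - 3.

7*log(3*r**3 - 3) + C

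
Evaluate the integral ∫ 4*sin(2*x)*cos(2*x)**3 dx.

-cos(2*x)**4/2 + C

Let u = cos(2*x), so du = (-2*sin(2*x)) dx.
Rewriting, the integral becomes -2·∫ u^3 du = -2·u^4/4.
Substituting back, u = cos(2*x).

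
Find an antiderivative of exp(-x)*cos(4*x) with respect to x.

4*exp(-x)*sin(4*x)/17 - exp(-x)*cos(4*x)/17 + C

Let I denote the integral. Integrate by parts with u = cos(4*x), dv = exp(-x) dx, so v = -exp(-x): I = -exp(-x)*cos(4*x) − 4·∫ exp(-x)*sin(4*x) dx.
Apply parts again with u = sin(4*x), dv = exp(-x) dx: ∫ exp(-x)*sin(4*x) dx = -exp(-x)*sin(4*x) + 4·I. Substituting back brings back I: I = 4*exp(-x)*sin(4*x) - exp(-x)*cos(4*x) − 16·I.
Solving for I: (1 + 16)·I equals the remaining terms, so I = (1/17)·(4*exp(-x)*sin(4*x) - exp(-x)*cos(4*x)).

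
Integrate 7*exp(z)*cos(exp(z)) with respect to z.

7*sin(exp(z)) + C

Let u = exp(z), so du = (exp(z)) dz.
Rewriting, the integral becomes 7·∫ cos(u) du = 7·sin(u).
Substituting back, u = exp(z).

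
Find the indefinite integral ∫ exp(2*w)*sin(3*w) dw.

Let I denote the integral. Integrate by parts with u = sin(3*w), dv = exp(2*w) dw, so v = exp(2*w)/2: I = exp(2*w)*sin(3*w)/2 − (3/2)·∫ exp(2*w)*cos(3*w) dw.
Apply parts again with u = cos(3*w), dv = exp(2*w) dw: ∫ exp(2*w)*cos(3*w) dw = exp(2*w)*cos(3*w)/2 + (3/2)·I. Substituting back brings back I: I = exp(2*w)*sin(3*w)/2 - 3*exp(2*w)*cos(3*w)/4 − (9/4)·I.
Solving for I: (1 + 9/4)·I equals the remaining terms, so I = (4/13)·(exp(2*w)*sin(3*w)/2 - 3*exp(2*w)*cos(3*w)/4).

2*exp(2*w)*sin(3*w)/13 - 3*exp(2*w)*cos(3*w)/13 + C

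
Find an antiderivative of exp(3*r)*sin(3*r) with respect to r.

exp(3*r)*sin(3*r)/6 - exp(3*r)*cos(3*r)/6 + C

Let I denote the integral. Integrate by parts with u = sin(3*r), dv = exp(3*r) dr, so v = exp(3*r)/3: I = exp(3*r)*sin(3*r)/3 − ∫ exp(3*r)*cos(3*r) dr.
Apply parts again with u = cos(3*r), dv = exp(3*r) dr: ∫ exp(3*r)*cos(3*r) dr = exp(3*r)*cos(3*r)/3 + I. Substituting back brings back I: I = exp(3*r)*sin(3*r)/3 - exp(3*r)*cos(3*r)/3 − I.
Solving for I: (1 + 1)·I equals the remaining terms, so I = (1/2)·(exp(3*r)*sin(3*r)/3 - exp(3*r)*cos(3*r)/3).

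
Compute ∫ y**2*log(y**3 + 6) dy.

y**3*log(y**3 + 6)/3 - y**3/3 + 2*log(y**3 + 6) + C

Let u = y**3 + 6, so du = (3*y**2) dy.
The integral becomes (1/3)·∫ log(u) du; integrate by parts with u′=log(u), dv′=du.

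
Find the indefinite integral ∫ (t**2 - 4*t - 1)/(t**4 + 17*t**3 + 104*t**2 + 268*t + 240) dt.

11*log(t + 2)/24 - 31*log(t + 4)/4 + 44*log(t + 5)/3 - 59*log(t + 6)/8 + C

Factor the denominator: (t + 2)*(t + 4)*(t + 5)*(t + 6).
Partial-fraction decomposition: -59/(8*(t + 6)) + 44/(3*(t + 5)) - 31/(4*(t + 4)) + 11/(24*(t + 2)).
Integrate each term: A/(t−a) contributes A·log|t−a|.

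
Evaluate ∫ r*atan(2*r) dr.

r**2*atan(2*r)/2 - r/4 + atan(2*r)/8 + C

Use integration by parts with u = arctan(2*r), dv = r dr.
Then du = 2/(4*r**2 + 1) dr.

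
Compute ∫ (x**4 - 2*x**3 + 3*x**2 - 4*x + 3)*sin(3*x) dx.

-x**4*cos(3*x)/3 + 4*x**3*sin(3*x)/9 + 2*x**3*cos(3*x)/3 - 2*x**2*sin(3*x)/3 - 5*x**2*cos(3*x)/9 + 10*x*sin(3*x)/27 + 8*x*cos(3*x)/9 - 8*sin(3*x)/27 - 71*cos(3*x)/81 + C

Use integration by parts with u = x**4 - 2*x**3 + 3*x**2 - 4*x + 3, dv = sin(3*x) dx, so v = -cos(3*x)/3.
Apply parts 4 times (tabular method): alternate signs, differentiate u down to 0, integrate dv up.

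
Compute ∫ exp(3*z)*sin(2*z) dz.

Let I denote the integral. Integrate by parts with u = sin(2*z), dv = exp(3*z) dz, so v = exp(3*z)/3: I = exp(3*z)*sin(2*z)/3 − (2/3)·∫ exp(3*z)*cos(2*z) dz.
Apply parts again with u = cos(2*z), dv = exp(3*z) dz: ∫ exp(3*z)*cos(2*z) dz = exp(3*z)*cos(2*z)/3 + (2/3)·I. Substituting back brings back I: I = exp(3*z)*sin(2*z)/3 - 2*exp(3*z)*cos(2*z)/9 − (4/9)·I.
Solving for I: (1 + 4/9)·I equals the remaining terms, so I = (9/13)·(exp(3*z)*sin(2*z)/3 - 2*exp(3*z)*cos(2*z)/9).

3*exp(3*z)*sin(2*z)/13 - 2*exp(3*z)*cos(2*z)/13 + C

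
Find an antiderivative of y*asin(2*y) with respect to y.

y**2*asin(2*y)/2 + y*sqrt(-4*y**2 + 1)/8 - asin(2*y)/16 + C

Use integration by parts with u = arcsin(2*y), dv = y dy.
Then du = 2/sqrt(-4*y**2 + 1) dy.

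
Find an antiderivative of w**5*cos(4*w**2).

Let u = w², du = 2w dw; rewrite as (1/2)∫ u^2·cos(4u) du.
Now integrate by parts 2 times.

w**4*sin(4*w**2)/8 + w**2*cos(4*w**2)/16 - sin(4*w**2)/64 + C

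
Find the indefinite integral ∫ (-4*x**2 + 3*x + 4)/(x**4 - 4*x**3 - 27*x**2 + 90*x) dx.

2*log(x)/45 - 61*log(x - 6)/99 + 23*log(x - 3)/72 + 111*log(x + 5)/440 + C

Factor the denominator: x*(x - 6)*(x - 3)*(x + 5).
Partial-fraction decomposition: 111/(440*(x + 5)) + 23/(72*(x - 3)) - 61/(99*(x - 6)) + 2/(45*x).
Integrate each term: A/(x−a) contributes A·log|x−a|.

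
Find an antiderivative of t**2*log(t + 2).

Use integration by parts with u = log(t + 2), dv = t**2 dt.
Then du = 1/(t + 2) dt and v = t**3/3.

t**3*log(t + 2)/3 - t**3/9 + t**2/3 - 4*t/3 + 8*log(t + 2)/3 + C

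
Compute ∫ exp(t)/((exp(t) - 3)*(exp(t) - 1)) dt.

Let u = e^t, du = e^t dt.
The integral becomes ∫ du/((u-3)(u-1)); decompose into partial fractions.

log(exp(t) - 3)/2 - log(exp(t) - 1)/2 + C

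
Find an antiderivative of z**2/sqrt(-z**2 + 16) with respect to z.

-z*sqrt(-z**2 + 16)/2 + 8*asin(z/4) + C

Substitute z = 4·sin(θ), so dz = 4·cos(θ) dθ and the radical becomes sqrt(-z**2 + 16) = 4·cos(θ) by the Pythagorean identity.
Integrate the resulting trig expression in θ, then back-substitute θ = asin(z/4), sin(θ) = z/4, cos(θ) = sqrt(-z**2 + 16)/4 (absorbing any constant into C).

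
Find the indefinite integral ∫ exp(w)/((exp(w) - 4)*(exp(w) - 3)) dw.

Let u = e^w, du = e^w dw.
The integral becomes ∫ du/((u-3)(u-4)); decompose into partial fractions.

log(exp(w) - 4) - log(exp(w) - 3) + C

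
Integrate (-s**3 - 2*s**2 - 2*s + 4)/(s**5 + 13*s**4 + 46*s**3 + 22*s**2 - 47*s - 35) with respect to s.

Factor the denominator: (s - 1)*(s + 1)**2*(s + 5)*(s + 7).
Partial-fraction decomposition: 263/(576*(s + 7)) - 89/(192*(s + 5)) + 7/(576*(s + 1)) - 5/(48*(s + 1)**2) - 1/(192*(s - 1)).
Integrate each term; A/(s−a) gives A·log|s−a|; A/(s−a)² gives −A/(s−a).

-log(s - 1)/192 + 7*log(s + 1)/576 - 89*log(s + 5)/192 + 263*log(s + 7)/576 + 5/(48*s + 48) + C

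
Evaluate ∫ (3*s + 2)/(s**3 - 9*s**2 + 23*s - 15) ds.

Factor the denominator: (s - 5)*(s - 3)*(s - 1).
Partial-fraction decomposition: 5/(8*(s - 1)) - 11/(4*(s - 3)) + 17/(8*(s - 5)).
Integrate each term: A/(s−a) contributes A·log|s−a|.

17*log(s - 5)/8 - 11*log(s - 3)/4 + 5*log(s - 1)/8 + C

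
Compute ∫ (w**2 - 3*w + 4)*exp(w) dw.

(w**2 - 5*w + 9)*exp(w) + C

Use integration by parts with u = w**2 - 3*w + 4, dv = exp(w) dw, so v = exp(w).
Apply parts 2 times (tabular method): alternate signs, differentiate u down to 0, integrate dv up.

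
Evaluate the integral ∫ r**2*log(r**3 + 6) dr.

r**3*log(r**3 + 6)/3 - r**3/3 + 2*log(r**3 + 6) + C

Let u = r**3 + 6, so du = (3*r**2) dr.
The integral becomes (1/3)·∫ log(u) du; integrate by parts with u′=log(u), dv′=du.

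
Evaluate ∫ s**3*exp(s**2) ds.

Let u = s², du = 2s ds; rewrite as (1/2)∫ u^1·exp(1u) du.
Now integrate by parts 1 time.

(s**2 - 1)*exp(s**2)/2 + C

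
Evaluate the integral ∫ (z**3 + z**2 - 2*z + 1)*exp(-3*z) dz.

Use integration by parts with u = z**3 + z**2 - 2*z + 1, dv = exp(-3*z) dz, so v = -exp(-3*z)/3.
Apply parts 3 times (tabular method): alternate signs, differentiate u down to 0, integrate dv up.

(-9*z**3 - 18*z**2 + 6*z - 7)*exp(-3*z)/27 + C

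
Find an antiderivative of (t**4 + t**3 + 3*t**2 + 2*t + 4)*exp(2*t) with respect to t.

(4*t**4 - 4*t**3 + 18*t**2 - 10*t + 21)*exp(2*t)/8 + C

Use integration by parts with u = t**4 + t**3 + 3*t**2 + 2*t + 4, dv = exp(2*t) dt, so v = exp(2*t)/2.
Apply parts 4 times (tabular method): alternate signs, differentiate u down to 0, integrate dv up.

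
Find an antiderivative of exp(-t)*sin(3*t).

Let I denote the integral. Integrate by parts with u = sin(3*t), dv = exp(-t) dt, so v = -exp(-t): I = -exp(-t)*sin(3*t) + 3·∫ exp(-t)*cos(3*t) dt.
Apply parts again with u = cos(3*t), dv = exp(-t) dt: ∫ exp(-t)*cos(3*t) dt = -exp(-t)*cos(3*t) − 3·I. Substituting back brings back I: I = -exp(-t)*sin(3*t) - 3*exp(-t)*cos(3*t) − 9·I.
Solving for I: (1 + 9)·I equals the remaining terms, so I = (1/10)·(-exp(-t)*sin(3*t) - 3*exp(-t)*cos(3*t)).

-exp(-t)*sin(3*t)/10 - 3*exp(-t)*cos(3*t)/10 + C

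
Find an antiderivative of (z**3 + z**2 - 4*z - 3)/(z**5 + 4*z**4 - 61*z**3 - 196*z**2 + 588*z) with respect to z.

Factor the denominator: z*(z - 7)*(z - 2)*(z + 6)*(z + 7).
Partial-fraction decomposition: -269/(882*(z + 7)) + 53/(208*(z + 6)) - 1/(720*(z - 2)) + 361/(6370*(z - 7)) - 1/(196*z).
Integrate each term: A/(z−a) contributes A·log|z−a|.

-log(z)/196 + 361*log(z - 7)/6370 - log(z - 2)/720 + 53*log(z + 6)/208 - 269*log(z + 7)/882 + C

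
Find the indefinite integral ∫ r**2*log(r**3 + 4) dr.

Let u = r**3 + 4, so du = (3*r**2) dr.
The integral becomes (1/3)·∫ log(u) du; integrate by parts with u′=log(u), dv′=du.

r**3*log(r**3 + 4)/3 - r**3/3 + 4*log(r**3 + 4)/3 + C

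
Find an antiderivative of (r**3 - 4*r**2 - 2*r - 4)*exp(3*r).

Use integration by parts with u = r**3 - 4*r**2 - 2*r - 4, dv = exp(3*r) dr, so v = exp(3*r)/3.
Apply parts 3 times (tabular method): alternate signs, differentiate u down to 0, integrate dv up.

(9*r**3 - 45*r**2 + 12*r - 40)*exp(3*r)/27 + C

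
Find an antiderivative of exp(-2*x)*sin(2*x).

Let I denote the integral. Integrate by parts with u = sin(2*x), dv = exp(-2*x) dx, so v = -exp(-2*x)/2: I = -exp(-2*x)*sin(2*x)/2 + ∫ exp(-2*x)*cos(2*x) dx.
Apply parts again with u = cos(2*x), dv = exp(-2*x) dx: ∫ exp(-2*x)*cos(2*x) dx = -exp(-2*x)*cos(2*x)/2 − I. Substituting back brings back I: I = -exp(-2*x)*sin(2*x)/2 - exp(-2*x)*cos(2*x)/2 − I.
Solving for I: (1 + 1)·I equals the remaining terms, so I = (1/2)·(-exp(-2*x)*sin(2*x)/2 - exp(-2*x)*cos(2*x)/2).

-exp(-2*x)*sin(2*x)/4 - exp(-2*x)*cos(2*x)/4 + C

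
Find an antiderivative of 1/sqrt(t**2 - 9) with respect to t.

Substitute t = 3·sec(θ), so dt = 3·sec(θ)*tan(θ) dθ and the radical becomes sqrt(t**2 - 9) = 3·tan(θ) by the Pythagorean identity.
Integrate the resulting trig expression in θ, then back-substitute sec(θ) = t/3, tan(θ) = sqrt(t**2 - 9)/3 (absorbing any constant into C).

log(t + sqrt(t**2 - 9)) + C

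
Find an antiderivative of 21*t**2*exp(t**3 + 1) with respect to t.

Let u = t**3 + 1, so du = (3*t**2) dt.
Rewriting, the integral becomes 7·∫ e^u du = 7·e^u.
Substituting back, u = t**3 + 1.

7*exp(t**3 + 1) + C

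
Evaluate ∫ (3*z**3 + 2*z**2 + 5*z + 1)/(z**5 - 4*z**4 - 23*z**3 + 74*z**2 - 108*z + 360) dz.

751*log(z - 6)/1320 - 115*log(z - 3)/312 - 349*log(z + 5)/2552 - 959*log(z**2 + 4)/30160 + 63*atan(z/2)/15080 + C

Factor the denominator: (z - 6)*(z - 3)*(z + 5)*(z**2 + 4).
Partial-fraction decomposition: -7*(137*z - 18)/(15080*(z**2 + 4)) - 349/(2552*(z + 5)) - 115/(312*(z - 3)) + 751/(1320*(z - 6)).
Integrate each term; A/(z−a) gives A·log|z−a|; the (Bz+D)/(z²+p²) term gives a log and an atan.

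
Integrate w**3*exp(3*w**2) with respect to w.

Let u = w², du = 2w dw; rewrite as (1/2)∫ u^1·exp(3u) du.
Now integrate by parts 1 time.

(3*w**2 - 1)*exp(3*w**2)/18 + C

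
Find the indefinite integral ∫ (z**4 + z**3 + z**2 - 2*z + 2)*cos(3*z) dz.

Use integration by parts with u = z**4 + z**3 + z**2 - 2*z + 2, dv = cos(3*z) dz, so v = sin(3*z)/3.
Apply parts 4 times (tabular method): alternate signs, differentiate u down to 0, integrate dv up.

z**4*sin(3*z)/3 + z**3*sin(3*z)/3 + 4*z**3*cos(3*z)/9 - z**2*sin(3*z)/9 + z**2*cos(3*z)/3 - 8*z*sin(3*z)/9 - 2*z*cos(3*z)/27 + 56*sin(3*z)/81 - 8*cos(3*z)/27 + C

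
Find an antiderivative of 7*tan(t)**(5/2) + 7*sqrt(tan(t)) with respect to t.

Let u = tan(t), so du = (tan(t)**2 + 1) dt.
Rewriting, the integral becomes 7·∫ √u du = 7·(2/3)u^(3/2).
Substituting back, u = tan(t).

14*tan(t)**(3/2)/3 + C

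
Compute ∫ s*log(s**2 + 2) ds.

Let u = s**2 + 2, so du = (2*s) ds.
The integral becomes (1/2)·∫ log(u) du; integrate by parts with u′=log(u), dv′=du.

s**2*log(s**2 + 2)/2 - s**2/2 + log(s**2 + 2) + C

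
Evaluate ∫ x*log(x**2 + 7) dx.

x**2*log(x**2 + 7)/2 - x**2/2 + 7*log(x**2 + 7)/2 + C

Let u = x**2 + 7, so du = (2*x) dx.
The integral becomes (1/2)·∫ log(u) du; integrate by parts with u′=log(u), dv′=du.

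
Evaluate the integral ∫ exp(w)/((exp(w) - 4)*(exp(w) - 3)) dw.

log(exp(w) - 4) - log(exp(w) - 3) + C

Let u = e^w, du = e^w dw.
The integral becomes ∫ du/((u-4)(u-3)); decompose into partial fractions.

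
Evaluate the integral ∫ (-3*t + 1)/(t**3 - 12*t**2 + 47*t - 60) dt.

Factor the denominator: (t - 5)*(t - 4)*(t - 3).
Partial-fraction decomposition: -4/(t - 3) + 11/(t - 4) - 7/(t - 5).
Integrate each term: A/(t−a) contributes A·log|t−a|.

-7*log(t - 5) + 11*log(t - 4) - 4*log(t - 3) + C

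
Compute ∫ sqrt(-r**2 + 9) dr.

Substitute r = 3·sin(θ), so dr = 3·cos(θ) dθ and the radical becomes sqrt(-r**2 + 9) = 3·cos(θ) by the Pythagorean identity.
Integrate the resulting trig expression in θ, then back-substitute θ = asin(r/3), sin(θ) = r/3, cos(θ) = sqrt(-r**2 + 9)/3 (absorbing any constant into C).

r*sqrt(-r**2 + 9)/2 + 9*asin(r/3)/2 + C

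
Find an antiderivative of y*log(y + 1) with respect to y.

y**2*log(y + 1)/2 - y**2/4 + y/2 - log(y + 1)/2 + C

Use integration by parts with u = log(y + 1), dv = y dy.
Then du = 1/(y + 1) dy and v = y**2/2.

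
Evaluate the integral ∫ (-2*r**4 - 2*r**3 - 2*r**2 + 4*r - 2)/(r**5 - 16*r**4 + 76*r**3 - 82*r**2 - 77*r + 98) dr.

Factor the denominator: (r - 7)**2*(r - 2)*(r - 1)*(r + 1).
Partial-fraction decomposition: -1/(48*(r + 1)) + 1/(18*(r - 1)) - 2/(3*(r - 2)) - 197/(144*(r - 7)) - 139/(6*(r - 7)**2).
Integrate each term; A/(r−a) gives A·log|r−a|; A/(r−a)² gives −A/(r−a).

-197*log(r - 7)/144 - 2*log(r - 2)/3 + log(r - 1)/18 - log(r + 1)/48 + 139/(6*r - 42) + C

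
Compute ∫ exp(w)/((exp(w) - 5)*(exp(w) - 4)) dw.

log(exp(w) - 5) - log(exp(w) - 4) + C

Let u = e^w, du = e^w dw.
The integral becomes ∫ du/((u-5)(u-4)); decompose into partial fractions.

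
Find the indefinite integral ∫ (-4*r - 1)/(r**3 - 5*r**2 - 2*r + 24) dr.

Factor the denominator: (r - 4)*(r - 3)*(r + 2).
Partial-fraction decomposition: 7/(30*(r + 2)) + 13/(5*(r - 3)) - 17/(6*(r - 4)).
Integrate each term: A/(r−a) contributes A·log|r−a|.

-17*log(r - 4)/6 + 13*log(r - 3)/5 + 7*log(r + 2)/30 + C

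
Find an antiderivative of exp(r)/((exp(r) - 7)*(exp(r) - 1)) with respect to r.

Let u = e^r, du = e^r dr.
The integral becomes ∫ du/((u-1)(u-7)); decompose into partial fractions.

log(exp(r) - 7)/6 - log(exp(r) - 1)/6 + C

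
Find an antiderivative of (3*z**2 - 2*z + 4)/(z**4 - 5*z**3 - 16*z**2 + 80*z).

log(z)/20 + 23*log(z - 5)/15 - 11*log(z - 4)/8 - 5*log(z + 4)/24 + C

Factor the denominator: z*(z - 5)*(z - 4)*(z + 4).
Partial-fraction decomposition: -5/(24*(z + 4)) - 11/(8*(z - 4)) + 23/(15*(z - 5)) + 1/(20*z).
Integrate each term: A/(z−a) contributes A·log|z−a|.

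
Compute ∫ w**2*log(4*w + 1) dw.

Use integration by parts with u = log(4*w + 1), dv = w**2 dw.
Then du = 4/(4*w + 1) dw and v = w**3/3.

w**3*log(4*w + 1)/3 - w**3/9 + w**2/24 - w/48 + log(4*w + 1)/192 + C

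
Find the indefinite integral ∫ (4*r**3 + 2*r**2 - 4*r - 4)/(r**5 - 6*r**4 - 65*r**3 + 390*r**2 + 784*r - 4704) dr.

719*log(r - 7)/231 - 227*log(r - 6)/65 + 67*log(r - 4)/132 + 53*log(r + 4)/660 - 625*log(r + 7)/3003 + C

Factor the denominator: (r - 7)*(r - 6)*(r - 4)*(r + 4)*(r + 7).
Partial-fraction decomposition: -625/(3003*(r + 7)) + 53/(660*(r + 4)) + 67/(132*(r - 4)) - 227/(65*(r - 6)) + 719/(231*(r - 7)).
Integrate each term: A/(r−a) contributes A·log|r−a|.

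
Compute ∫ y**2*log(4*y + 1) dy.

Use integration by parts with u = log(4*y + 1), dv = y**2 dy.
Then du = 4/(4*y + 1) dy and v = y**3/3.

y**3*log(4*y + 1)/3 - y**3/9 + y**2/24 - y/48 + log(4*y + 1)/192 + C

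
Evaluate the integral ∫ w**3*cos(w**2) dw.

w**2*sin(w**2)/2 + cos(w**2)/2 + C

Let u = w², du = 2w dw; rewrite as (1/2)∫ u^1·cos(1u) du.
Now integrate by parts 1 time.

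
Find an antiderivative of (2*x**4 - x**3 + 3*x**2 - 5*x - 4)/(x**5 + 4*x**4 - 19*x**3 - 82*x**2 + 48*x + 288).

Factor the denominator: (x - 4)*(x - 2)*(x + 3)**2*(x + 4).
Partial-fraction decomposition: 40/(3*(x + 4)) - 14531/(1225*(x + 3)) + 227/(35*(x + 3)**2) - 11/(150*(x - 2)) + 59/(98*(x - 4)).
Integrate each term; A/(x−a) gives A·log|x−a|; A/(x−a)² gives −A/(x−a).

59*log(x - 4)/98 - 11*log(x - 2)/150 - 14531*log(x + 3)/1225 + 40*log(x + 4)/3 - 227/(35*x + 105) + C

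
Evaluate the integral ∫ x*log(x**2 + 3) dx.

Let u = x**2 + 3, so du = (2*x) dx.
The integral becomes (1/2)·∫ log(u) du; integrate by parts with u′=log(u), dv′=du.

x**2*log(x**2 + 3)/2 - x**2/2 + 3*log(x**2 + 3)/2 + C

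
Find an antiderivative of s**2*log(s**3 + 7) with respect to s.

s**3*log(s**3 + 7)/3 - s**3/3 + 7*log(s**3 + 7)/3 + C

Let u = s**3 + 7, so du = (3*s**2) ds.
The integral becomes (1/3)·∫ log(u) du; integrate by parts with u′=log(u), dv′=du.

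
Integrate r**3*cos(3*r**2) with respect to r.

r**2*sin(3*r**2)/6 + cos(3*r**2)/18 + C

Let u = r², du = 2r dr; rewrite as (1/2)∫ u^1·cos(3u) du.
Now integrate by parts 1 time.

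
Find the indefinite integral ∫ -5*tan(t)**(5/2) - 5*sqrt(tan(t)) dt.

-10*tan(t)**(3/2)/3 + C

Let u = tan(t), so du = (tan(t)**2 + 1) dt.
Rewriting, the integral becomes -5·∫ √u du = -5·(2/3)u^(3/2).
Substituting back, u = tan(t).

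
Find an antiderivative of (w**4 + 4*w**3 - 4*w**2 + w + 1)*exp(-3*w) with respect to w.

(-27*w**4 - 144*w**3 - 36*w**2 - 51*w - 44)*exp(-3*w)/81 + C

Use integration by parts with u = w**4 + 4*w**3 - 4*w**2 + w + 1, dv = exp(-3*w) dw, so v = -exp(-3*w)/3.
Apply parts 4 times (tabular method): alternate signs, differentiate u down to 0, integrate dv up.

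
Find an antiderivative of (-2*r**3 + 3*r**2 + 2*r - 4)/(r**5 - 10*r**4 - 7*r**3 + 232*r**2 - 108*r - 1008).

-529*log(r - 7)/396 + 79*log(r - 6)/60 - 5*log(r - 3)/84 - log(r + 2)/36 + 41*log(r + 4)/385 + C

Factor the denominator: (r - 7)*(r - 6)*(r - 3)*(r + 2)*(r + 4).
Partial-fraction decomposition: 41/(385*(r + 4)) - 1/(36*(r + 2)) - 5/(84*(r - 3)) + 79/(60*(r - 6)) - 529/(396*(r - 7)).
Integrate each term: A/(r−a) contributes A·log|r−a|.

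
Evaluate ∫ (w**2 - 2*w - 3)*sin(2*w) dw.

Use integration by parts with u = w**2 - 2*w - 3, dv = sin(2*w) dw, so v = -cos(2*w)/2.
Apply parts 2 times (tabular method): alternate signs, differentiate u down to 0, integrate dv up.

-w**2*cos(2*w)/2 + w*sin(2*w)/2 + w*cos(2*w) - sin(2*w)/2 + 7*cos(2*w)/4 + C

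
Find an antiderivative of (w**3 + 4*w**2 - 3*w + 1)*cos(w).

w**3*sin(w) + 4*w**2*sin(w) + 3*w**2*cos(w) - 9*w*sin(w) + 8*w*cos(w) - 7*sin(w) - 9*cos(w) + C

Use integration by parts with u = w**3 + 4*w**2 - 3*w + 1, dv = cos(w) dw, so v = sin(w).
Apply parts 3 times (tabular method): alternate signs, differentiate u down to 0, integrate dv up.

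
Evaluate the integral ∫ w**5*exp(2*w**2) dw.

(2*w**4 - 2*w**2 + 1)*exp(2*w**2)/8 + C

Let u = w², du = 2w dw; rewrite as (1/2)∫ u^2·exp(2u) du.
Now integrate by parts 2 times.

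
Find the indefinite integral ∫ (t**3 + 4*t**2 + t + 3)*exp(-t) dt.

Use integration by parts with u = t**3 + 4*t**2 + t + 3, dv = exp(-t) dt, so v = -exp(-t).
Apply parts 3 times (tabular method): alternate signs, differentiate u down to 0, integrate dv up.

(-t**3 - 7*t**2 - 15*t - 18)*exp(-t) + C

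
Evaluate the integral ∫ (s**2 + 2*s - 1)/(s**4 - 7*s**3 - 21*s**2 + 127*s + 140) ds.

Factor the denominator: (s - 7)*(s - 5)*(s + 1)*(s + 4).
Partial-fraction decomposition: -7/(297*(s + 4)) - 1/(72*(s + 1)) - 17/(54*(s - 5)) + 31/(88*(s - 7)).
Integrate each term: A/(s−a) contributes A·log|s−a|.

31*log(s - 7)/88 - 17*log(s - 5)/54 - log(s + 1)/72 - 7*log(s + 4)/297 + C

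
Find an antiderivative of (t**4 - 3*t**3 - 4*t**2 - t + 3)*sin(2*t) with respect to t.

-t**4*cos(2*t)/2 + t**3*sin(2*t) + 3*t**3*cos(2*t)/2 - 9*t**2*sin(2*t)/4 + 7*t**2*cos(2*t)/2 - 7*t*sin(2*t)/2 - 7*t*cos(2*t)/4 + 7*sin(2*t)/8 - 13*cos(2*t)/4 + C

Use integration by parts with u = t**4 - 3*t**3 - 4*t**2 - t + 3, dv = sin(2*t) dt, so v = -cos(2*t)/2.
Apply parts 4 times (tabular method): alternate signs, differentiate u down to 0, integrate dv up.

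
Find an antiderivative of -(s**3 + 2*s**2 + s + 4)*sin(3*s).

Use integration by parts with u = s**3 + 2*s**2 + s + 4, dv = -sin(3*s) ds, so v = cos(3*s)/3.
Apply parts 3 times (tabular method): alternate signs, differentiate u down to 0, integrate dv up.

s**3*cos(3*s)/3 - s**2*sin(3*s)/3 + 2*s**2*cos(3*s)/3 - 4*s*sin(3*s)/9 + s*cos(3*s)/9 - sin(3*s)/27 + 32*cos(3*s)/27 + C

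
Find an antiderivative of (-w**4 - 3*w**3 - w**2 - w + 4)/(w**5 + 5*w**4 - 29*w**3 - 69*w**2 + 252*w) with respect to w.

Factor the denominator: w*(w - 3)**2*(w + 4)*(w + 7).
Partial-fraction decomposition: -47/(70*(w + 7)) + 6/(49*(w + 4)) - 2059/(4410*(w - 3)) - 17/(21*(w - 3)**2) + 1/(63*w).
Integrate each term; A/(w−a) gives A·log|w−a|; A/(w−a)² gives −A/(w−a).

log(w)/63 - 2059*log(w - 3)/4410 + 6*log(w + 4)/49 - 47*log(w + 7)/70 + 17/(21*w - 63) + C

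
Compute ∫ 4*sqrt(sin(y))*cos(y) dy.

8*sin(y)**(3/2)/3 + C

Let u = sin(y), so du = (cos(y)) dy.
Rewriting, the integral becomes 4·∫ √u du = 4·(2/3)u^(3/2).
Substituting back, u = sin(y).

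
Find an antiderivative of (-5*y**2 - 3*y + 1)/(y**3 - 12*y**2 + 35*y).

Factor the denominator: y*(y - 7)*(y - 5).
Partial-fraction decomposition: 139/(10*(y - 5)) - 265/(14*(y - 7)) + 1/(35*y).
Integrate each term: A/(y−a) contributes A·log|y−a|.

log(y)/35 - 265*log(y - 7)/14 + 139*log(y - 5)/10 + C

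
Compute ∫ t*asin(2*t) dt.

t**2*asin(2*t)/2 + t*sqrt(-4*t**2 + 1)/8 - asin(2*t)/16 + C

Use integration by parts with u = arcsin(2*t), dv = t dt.
Then du = 2/sqrt(-4*t**2 + 1) dt.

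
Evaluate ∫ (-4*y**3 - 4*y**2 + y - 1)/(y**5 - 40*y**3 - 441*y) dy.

Factor the denominator: y*(y - 7)*(y + 7)*(y**2 + 9).
Partial-fraction decomposition: (35*y - 333)/(522*(y**2 + 9)) + 292/(1421*(y + 7)) - 781/(2842*(y - 7)) + 1/(441*y).
Integrate each term; A/(y−a) gives A·log|y−a|; the (By+D)/(y²+p²) term gives a log and an atan.

log(y)/441 - 781*log(y - 7)/2842 + 292*log(y + 7)/1421 + 35*log(y**2 + 9)/1044 - 37*atan(y/3)/174 + C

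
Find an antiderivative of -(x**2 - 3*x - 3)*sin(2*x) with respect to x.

x**2*cos(2*x)/2 - x*sin(2*x)/2 - 3*x*cos(2*x)/2 + 3*sin(2*x)/4 - 7*cos(2*x)/4 + C

Use integration by parts with u = x**2 - 3*x - 3, dv = -sin(2*x) dx, so v = cos(2*x)/2.
Apply parts 2 times (tabular method): alternate signs, differentiate u down to 0, integrate dv up.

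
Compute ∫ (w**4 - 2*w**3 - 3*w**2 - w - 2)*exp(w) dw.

(w**4 - 6*w**3 + 15*w**2 - 31*w + 29)*exp(w) + C

Use integration by parts with u = w**4 - 2*w**3 - 3*w**2 - w - 2, dv = exp(w) dw, so v = exp(w).
Apply parts 4 times (tabular method): alternate signs, differentiate u down to 0, integrate dv up.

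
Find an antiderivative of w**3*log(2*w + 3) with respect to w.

w**4*log(2*w + 3)/4 - w**4/16 + w**3/8 - 9*w**2/32 + 27*w/32 - 81*log(2*w + 3)/64 + C

Use integration by parts with u = log(2*w + 3), dv = w**3 dw.
Then du = 2/(2*w + 3) dw and v = w**4/4.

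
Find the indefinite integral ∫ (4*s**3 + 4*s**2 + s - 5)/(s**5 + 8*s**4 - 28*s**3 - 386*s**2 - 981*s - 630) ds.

Factor the denominator: (s - 7)*(s + 1)*(s + 3)*(s + 5)*(s + 6).
Partial-fraction decomposition: -731/(195*(s + 6)) + 205/(48*(s + 5)) - 2/(3*(s + 3)) + 3/(160*(s + 1)) + 157/(1248*(s - 7)).
Integrate each term: A/(s−a) contributes A·log|s−a|.

157*log(s - 7)/1248 + 3*log(s + 1)/160 - 2*log(s + 3)/3 + 205*log(s + 5)/48 - 731*log(s + 6)/195 + C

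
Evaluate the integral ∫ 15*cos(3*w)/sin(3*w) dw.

5*log(sin(3*w)) + C

Let u = sin(3*w), so du = (3*cos(3*w)) dw.
Rewriting, the integral becomes 5·∫ 1/u du = 5·log(u).
Substituting back, u = sin(3*w).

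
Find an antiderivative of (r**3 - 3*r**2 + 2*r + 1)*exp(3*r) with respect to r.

(9*r**3 - 36*r**2 + 42*r - 5)*exp(3*r)/27 + C

Use integration by parts with u = r**3 - 3*r**2 + 2*r + 1, dv = exp(3*r) dr, so v = exp(3*r)/3.
Apply parts 3 times (tabular method): alternate signs, differentiate u down to 0, integrate dv up.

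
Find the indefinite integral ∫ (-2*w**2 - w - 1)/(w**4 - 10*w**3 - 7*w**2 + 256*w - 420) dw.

-53*log(w - 7)/30 + 79*log(w - 6)/44 - 11*log(w - 2)/140 + 23*log(w + 5)/462 + C

Factor the denominator: (w - 7)*(w - 6)*(w - 2)*(w + 5).
Partial-fraction decomposition: 23/(462*(w + 5)) - 11/(140*(w - 2)) + 79/(44*(w - 6)) - 53/(30*(w - 7)).
Integrate each term: A/(w−a) contributes A·log|w−a|.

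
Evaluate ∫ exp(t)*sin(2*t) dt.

Let I denote the integral. Integrate by parts with u = sin(2*t), dv = exp(t) dt, so v = exp(t): I = exp(t)*sin(2*t) − 2·∫ exp(t)*cos(2*t) dt.
Apply parts again with u = cos(2*t), dv = exp(t) dt: ∫ exp(t)*cos(2*t) dt = exp(t)*cos(2*t) + 2·I. Substituting back brings back I: I = exp(t)*sin(2*t) - 2*exp(t)*cos(2*t) − 4·I.
Solving for I: (1 + 4)·I equals the remaining terms, so I = (1/5)·(exp(t)*sin(2*t) - 2*exp(t)*cos(2*t)).

exp(t)*sin(2*t)/5 - 2*exp(t)*cos(2*t)/5 + C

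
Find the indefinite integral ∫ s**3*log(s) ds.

s**4*log(s)/4 - s**4/16 + C

Use integration by parts with u = log(s), dv = s**3 ds.
Then du = 1/s ds and v = s**4/4.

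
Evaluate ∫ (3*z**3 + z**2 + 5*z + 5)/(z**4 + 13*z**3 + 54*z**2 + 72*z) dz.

5*log(z)/72 + 82*log(z + 3)/9 - 191*log(z + 4)/8 + 637*log(z + 6)/36 + C

Factor the denominator: z*(z + 3)*(z + 4)*(z + 6).
Partial-fraction decomposition: 637/(36*(z + 6)) - 191/(8*(z + 4)) + 82/(9*(z + 3)) + 5/(72*z).
Integrate each term: A/(z−a) contributes A·log|z−a|.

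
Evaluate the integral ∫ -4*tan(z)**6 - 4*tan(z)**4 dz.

-4*tan(z)**5/5 + C

Let u = tan(z), so du = (tan(z)**2 + 1) dz.
Rewriting, the integral becomes -4·∫ u^4 du = -4·u^5/5.
Substituting back, u = tan(z).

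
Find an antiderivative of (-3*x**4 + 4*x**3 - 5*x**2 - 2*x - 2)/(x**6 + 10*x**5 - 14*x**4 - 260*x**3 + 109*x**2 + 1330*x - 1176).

Factor the denominator: (x - 4)*(x - 2)*(x - 1)*(x + 3)*(x + 7)**2.
Partial-fraction decomposition: -10243/(104544*(x + 7)) - 367/(132*(x + 7)**2) + 7/(40*(x + 3)) - 1/(96*(x - 1)) + 7/(135*(x - 2)) - 43/(363*(x - 4)).
Integrate each term; A/(x−a) gives A·log|x−a|; A/(x−a)² gives −A/(x−a).

-43*log(x - 4)/363 + 7*log(x - 2)/135 - log(x - 1)/96 + 7*log(x + 3)/40 - 10243*log(x + 7)/104544 + 367/(132*x + 924) + C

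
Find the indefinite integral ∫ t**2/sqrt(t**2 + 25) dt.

Substitute t = 5·tan(θ), so dt = 5·sec(θ)^2 dθ and the radical becomes sqrt(t**2 + 25) = 5·sec(θ) by the Pythagorean identity.
Integrate the resulting trig expression in θ, then back-substitute tan(θ) = t/5, sec(θ) = sqrt(t**2 + 25)/5 (absorbing any constant into C).

t*sqrt(t**2 + 25)/2 - 25*log(t + sqrt(t**2 + 25))/2 + C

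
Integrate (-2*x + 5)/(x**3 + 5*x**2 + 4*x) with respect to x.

5*log(x)/4 - 7*log(x + 1)/3 + 13*log(x + 4)/12 + C

Factor the denominator: x*(x + 1)*(x + 4).
Partial-fraction decomposition: 13/(12*(x + 4)) - 7/(3*(x + 1)) + 5/(4*x).
Integrate each term: A/(x−a) contributes A·log|x−a|.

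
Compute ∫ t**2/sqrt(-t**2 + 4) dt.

-t*sqrt(-t**2 + 4)/2 + 2*asin(t/2) + C

Substitute t = 2·sin(θ), so dt = 2·cos(θ) dθ and the radical becomes sqrt(-t**2 + 4) = 2·cos(θ) by the Pythagorean identity.
Integrate the resulting trig expression in θ, then back-substitute θ = asin(t/2), sin(θ) = t/2, cos(θ) = sqrt(-t**2 + 4)/2 (absorbing any constant into C).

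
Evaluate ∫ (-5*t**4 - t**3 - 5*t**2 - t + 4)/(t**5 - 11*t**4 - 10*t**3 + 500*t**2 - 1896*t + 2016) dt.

Factor the denominator: (t - 6)**2*(t - 4)*(t - 2)*(t + 7).
Partial-fraction decomposition: -11896/(16731*(t + 7)) + 53/(144*(t - 2)) - 178/(11*(t - 4)) + 31163/(2704*(t - 6)) - 3439/(52*(t - 6)**2).
Integrate each term; A/(t−a) gives A·log|t−a|; A/(t−a)² gives −A/(t−a).

31163*log(t - 6)/2704 - 178*log(t - 4)/11 + 53*log(t - 2)/144 - 11896*log(t + 7)/16731 + 3439/(52*t - 312) + C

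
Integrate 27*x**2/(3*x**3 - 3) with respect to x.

Let u = 3*x**3 - 3, so du = (9*x**2) dx.
Rewriting, the integral becomes 3·∫ 1/u du = 3·log(u).
Substituting back, u = 3*x**3 - 3.

3*log(3*x**3 - 3) + C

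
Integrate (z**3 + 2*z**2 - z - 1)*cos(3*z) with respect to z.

Use integration by parts with u = z**3 + 2*z**2 - z - 1, dv = cos(3*z) dz, so v = sin(3*z)/3.
Apply parts 3 times (tabular method): alternate signs, differentiate u down to 0, integrate dv up.

z**3*sin(3*z)/3 + 2*z**2*sin(3*z)/3 + z**2*cos(3*z)/3 - 5*z*sin(3*z)/9 + 4*z*cos(3*z)/9 - 13*sin(3*z)/27 - 5*cos(3*z)/27 + C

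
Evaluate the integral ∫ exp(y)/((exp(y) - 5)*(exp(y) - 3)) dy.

log(exp(y) - 5)/2 - log(exp(y) - 3)/2 + C

Let u = e^y, du = e^y dy.
The integral becomes ∫ du/((u-5)(u-3)); decompose into partial fractions.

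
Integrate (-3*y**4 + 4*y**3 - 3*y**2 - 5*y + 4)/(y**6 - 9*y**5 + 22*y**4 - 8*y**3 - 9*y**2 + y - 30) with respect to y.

Factor the denominator: (y - 5)*(y - 3)*(y - 2)*(y + 1)*(y**2 + 1).
Partial-fraction decomposition: (41*y - 29)/(260*(y**2 + 1)) + 1/(144*(y + 1)) - 34/(45*(y - 2)) + 173/(80*(y - 3)) - 1471/(936*(y - 5)).
Integrate each term; A/(y−a) gives A·log|y−a|; the (By+D)/(y²+p²) term gives a log and an atan.

-1471*log(y - 5)/936 + 173*log(y - 3)/80 - 34*log(y - 2)/45 + log(y + 1)/144 + 41*log(y**2 + 1)/520 - 29*atan(y)/260 + C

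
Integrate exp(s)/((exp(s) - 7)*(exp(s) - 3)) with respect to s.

Let u = e^s, du = e^s ds.
The integral becomes ∫ du/((u-7)(u-3)); decompose into partial fractions.

log(exp(s) - 7)/4 - log(exp(s) - 3)/4 + C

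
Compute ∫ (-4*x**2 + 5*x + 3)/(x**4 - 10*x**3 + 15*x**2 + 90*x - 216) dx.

Factor the denominator: (x - 6)*(x - 4)*(x - 3)*(x + 3).
Partial-fraction decomposition: 8/(63*(x + 3)) - 1/(x - 3) + 41/(14*(x - 4)) - 37/(18*(x - 6)).
Integrate each term: A/(x−a) contributes A·log|x−a|.

-37*log(x - 6)/18 + 41*log(x - 4)/14 - log(x - 3) + 8*log(x + 3)/63 + C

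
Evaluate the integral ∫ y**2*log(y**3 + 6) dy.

y**3*log(y**3 + 6)/3 - y**3/3 + 2*log(y**3 + 6) + C

Let u = y**3 + 6, so du = (3*y**2) dy.
The integral becomes (1/3)·∫ log(u) du; integrate by parts with u′=log(u), dv′=du.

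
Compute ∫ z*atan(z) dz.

Use integration by parts with u = arctan(z), dv = z dz.
Then du = 1/(z**2 + 1) dz.

z**2*atan(z)/2 - z/2 + atan(z)/2 + C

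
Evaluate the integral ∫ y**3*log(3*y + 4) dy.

Use integration by parts with u = log(3*y + 4), dv = y**3 dy.
Then du = 3/(3*y + 4) dy and v = y**4/4.

y**4*log(3*y + 4)/4 - y**4/16 + y**3/9 - 2*y**2/9 + 16*y/27 - 64*log(3*y + 4)/81 + C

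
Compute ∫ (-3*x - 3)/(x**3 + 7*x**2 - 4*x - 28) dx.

-log(x - 2)/4 - 3*log(x + 2)/20 + 2*log(x + 7)/5 + C

Factor the denominator: (x - 2)*(x + 2)*(x + 7).
Partial-fraction decomposition: 2/(5*(x + 7)) - 3/(20*(x + 2)) - 1/(4*(x - 2)).
Integrate each term: A/(x−a) contributes A·log|x−a|.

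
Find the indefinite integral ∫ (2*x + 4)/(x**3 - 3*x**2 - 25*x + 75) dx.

Factor the denominator: (x - 5)*(x - 3)*(x + 5).
Partial-fraction decomposition: -3/(40*(x + 5)) - 5/(8*(x - 3)) + 7/(10*(x - 5)).
Integrate each term: A/(x−a) contributes A·log|x−a|.

7*log(x - 5)/10 - 5*log(x - 3)/8 - 3*log(x + 5)/40 + C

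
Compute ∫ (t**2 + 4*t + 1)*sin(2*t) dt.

-t**2*cos(2*t)/2 + t*sin(2*t)/2 - 2*t*cos(2*t) + sin(2*t) - cos(2*t)/4 + C

Use integration by parts with u = t**2 + 4*t + 1, dv = sin(2*t) dt, so v = -cos(2*t)/2.
Apply parts 2 times (tabular method): alternate signs, differentiate u down to 0, integrate dv up.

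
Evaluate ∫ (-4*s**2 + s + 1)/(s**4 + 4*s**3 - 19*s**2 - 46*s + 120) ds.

-4*log(s - 3)/7 + 13*log(s - 2)/42 - 67*log(s + 4)/42 + 13*log(s + 5)/7 + C

Factor the denominator: (s - 3)*(s - 2)*(s + 4)*(s + 5).
Partial-fraction decomposition: 13/(7*(s + 5)) - 67/(42*(s + 4)) + 13/(42*(s - 2)) - 4/(7*(s - 3)).
Integrate each term: A/(s−a) contributes A·log|s−a|.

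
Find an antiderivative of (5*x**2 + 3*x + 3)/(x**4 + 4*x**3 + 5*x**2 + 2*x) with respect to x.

Factor the denominator: x*(x + 1)**2*(x + 2).
Partial-fraction decomposition: -17/(2*(x + 2)) + 7/(x + 1) - 5/(x + 1)**2 + 3/(2*x).
Integrate each term; A/(x−a) gives A·log|x−a|; A/(x−a)² gives −A/(x−a).

3*log(x)/2 + 7*log(x + 1) - 17*log(x + 2)/2 + 5/(x + 1) + C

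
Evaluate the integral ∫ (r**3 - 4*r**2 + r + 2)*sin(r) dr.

Use integration by parts with u = r**3 - 4*r**2 + r + 2, dv = sin(r) dr, so v = -cos(r).
Apply parts 3 times (tabular method): alternate signs, differentiate u down to 0, integrate dv up.

-r**3*cos(r) + 3*r**2*sin(r) + 4*r**2*cos(r) - 8*r*sin(r) + 5*r*cos(r) - 5*sin(r) - 10*cos(r) + C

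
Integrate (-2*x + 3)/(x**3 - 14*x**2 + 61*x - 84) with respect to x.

-11*log(x - 7)/12 + 5*log(x - 4)/3 - 3*log(x - 3)/4 + C

Factor the denominator: (x - 7)*(x - 4)*(x - 3).
Partial-fraction decomposition: -3/(4*(x - 3)) + 5/(3*(x - 4)) - 11/(12*(x - 7)).
Integrate each term: A/(x−a) contributes A·log|x−a|.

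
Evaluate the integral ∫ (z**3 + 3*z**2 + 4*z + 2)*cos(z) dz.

Use integration by parts with u = z**3 + 3*z**2 + 4*z + 2, dv = cos(z) dz, so v = sin(z).
Apply parts 3 times (tabular method): alternate signs, differentiate u down to 0, integrate dv up.

z**3*sin(z) + 3*z**2*sin(z) + 3*z**2*cos(z) - 2*z*sin(z) + 6*z*cos(z) - 4*sin(z) - 2*cos(z) + C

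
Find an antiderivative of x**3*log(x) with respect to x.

x**4*log(x)/4 - x**4/16 + C

Use integration by parts with u = log(x), dv = x**3 dx.
Then du = 1/x dx and v = x**4/4.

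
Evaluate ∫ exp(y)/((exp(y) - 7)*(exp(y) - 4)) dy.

log(exp(y) - 7)/3 - log(exp(y) - 4)/3 + C

Let u = e^y, du = e^y dy.
The integral becomes ∫ du/((u-4)(u-7)); decompose into partial fractions.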